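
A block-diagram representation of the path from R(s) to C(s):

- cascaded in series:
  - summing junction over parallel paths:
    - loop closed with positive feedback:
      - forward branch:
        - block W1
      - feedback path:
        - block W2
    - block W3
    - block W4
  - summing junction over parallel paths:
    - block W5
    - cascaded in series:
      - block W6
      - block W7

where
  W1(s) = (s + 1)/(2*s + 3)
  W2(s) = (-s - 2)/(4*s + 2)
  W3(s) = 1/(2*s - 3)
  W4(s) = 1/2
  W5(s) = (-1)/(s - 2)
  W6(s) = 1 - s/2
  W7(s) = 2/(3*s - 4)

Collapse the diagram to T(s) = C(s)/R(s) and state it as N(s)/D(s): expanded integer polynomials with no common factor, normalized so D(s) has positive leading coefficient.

(1) feedback reduction of W1, W2: (4*s^2 + 6*s + 2)/(9*s^2 + 19*s + 8)
(2) reduce the parallel group [W1/(1-W1*W2)], W3, W4: (34*s^3 + 29*s^2 - 31*s - 20)/(36*s^3 + 22*s^2 - 82*s - 48)
(3) series reduction of W6, W7: (2 - s)/(3*s - 4)
(4) combine W5, (W6*W7) in parallel: (-s^2 + s)/(3*s^2 - 10*s + 8)
(5) reduce the series chain ([W1/(1-W1*W2)]+W3+W4), (W5+(W6*W7)), which is the overall transfer function T(s) = C(s)/R(s) in lowest terms

Hence the answer: (-34*s^5 + 5*s^4 + 60*s^3 - 11*s^2 - 20*s)/(108*s^5 - 294*s^4 - 178*s^3 + 852*s^2 - 176*s - 384)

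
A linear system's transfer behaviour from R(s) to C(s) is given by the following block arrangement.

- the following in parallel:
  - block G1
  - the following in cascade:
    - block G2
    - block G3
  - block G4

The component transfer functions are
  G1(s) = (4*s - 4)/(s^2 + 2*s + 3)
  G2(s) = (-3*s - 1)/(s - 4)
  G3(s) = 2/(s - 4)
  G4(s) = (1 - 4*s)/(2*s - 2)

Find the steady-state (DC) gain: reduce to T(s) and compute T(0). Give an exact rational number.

Step 1. multiply G2, G3 (series) -> (-6*s - 2)/(s^2 - 8*s + 16)
Step 2. parallel reduction of G1, (G2*G3), G4 -> (-4*s^5 + 21*s^4 - 114*s^3 + 219*s^2 - 472*s + 188)/(2*s^5 - 14*s^4 + 18*s^3 + 10*s^2 + 80*s - 96)
That last expression is T(s); at s = 0 only the constant terms survive, so T(0) = 188/(-96) = -47/24.

Final answer: -47/24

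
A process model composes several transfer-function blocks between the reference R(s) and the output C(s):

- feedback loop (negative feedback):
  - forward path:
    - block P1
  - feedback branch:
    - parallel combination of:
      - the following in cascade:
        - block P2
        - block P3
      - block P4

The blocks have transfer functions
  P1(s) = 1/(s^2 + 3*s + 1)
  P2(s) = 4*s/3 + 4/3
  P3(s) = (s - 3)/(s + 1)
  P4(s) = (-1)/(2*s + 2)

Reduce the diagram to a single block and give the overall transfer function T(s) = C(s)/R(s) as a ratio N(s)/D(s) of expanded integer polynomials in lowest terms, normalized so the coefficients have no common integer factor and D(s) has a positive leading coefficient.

The answer is (6*s + 6)/(6*s^3 + 32*s^2 + 8*s - 21).

Reasoning:
(1) combine P2, P3 in series, giving 4*s/3 - 4
(2) add (P2*P3), P4 (parallel), giving (8*s^2 - 16*s - 27)/(6*s + 6)
(3) apply the feedback formula to P1, ((P2*P3)+P4) - this is the overall T(s), already in the required normalized form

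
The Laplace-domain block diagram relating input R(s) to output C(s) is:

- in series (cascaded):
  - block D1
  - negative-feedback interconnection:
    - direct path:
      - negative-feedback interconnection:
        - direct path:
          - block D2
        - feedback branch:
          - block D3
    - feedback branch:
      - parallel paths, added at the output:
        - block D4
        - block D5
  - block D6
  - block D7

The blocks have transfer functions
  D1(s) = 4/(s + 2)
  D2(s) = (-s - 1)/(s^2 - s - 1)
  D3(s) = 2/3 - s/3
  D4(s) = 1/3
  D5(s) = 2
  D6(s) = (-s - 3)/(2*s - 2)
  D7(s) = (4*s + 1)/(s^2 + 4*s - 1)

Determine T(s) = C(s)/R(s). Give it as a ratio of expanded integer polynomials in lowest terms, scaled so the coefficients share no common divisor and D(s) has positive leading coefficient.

The answer is (24*s^3 + 102*s^2 + 96*s + 18)/(4*s^6 + 9*s^5 - 63*s^4 - 107*s^3 + 95*s^2 + 86*s - 24).

Reasoning:
1. collapse the loop (D2 forward, D3 return); result (-3*s - 3)/(4*s^2 - 4*s - 5)
2. add D4, D5 (parallel); result 7/3
3. close the feedback loop around [D2/(1+D2*D3)], (D4+D5); result (-3*s - 3)/(4*s^2 - 11*s - 12)
4. multiply D1, [[D2/(1+D2*D3)]/(1+[D2/(1+D2*D3)]*(D4+D5))], D6, D7 (series); the result is T(s) itself (integer coefficients, no common factor, positive leading denominator coefficient)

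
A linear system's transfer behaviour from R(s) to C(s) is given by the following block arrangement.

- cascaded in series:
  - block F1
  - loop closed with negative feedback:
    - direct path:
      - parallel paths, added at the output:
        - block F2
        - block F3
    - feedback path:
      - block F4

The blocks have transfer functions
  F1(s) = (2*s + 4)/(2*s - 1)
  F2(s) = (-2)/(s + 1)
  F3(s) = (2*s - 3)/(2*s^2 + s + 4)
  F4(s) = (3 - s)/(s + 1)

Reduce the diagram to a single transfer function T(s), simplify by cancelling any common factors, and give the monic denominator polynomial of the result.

Step 1: combine F2, F3 in parallel, giving (-2*s^2 - 3*s - 11)/(2*s^3 + 3*s^2 + 5*s + 4)
Step 2: reduce the feedback loop with forward (F2+F3) and return F4, giving (-2*s^3 - 5*s^2 - 14*s - 11)/(2*s^4 + 7*s^3 + 5*s^2 + 11*s - 29)
Step 3: combine F1, [(F2+F3)/(1+(F2+F3)*F4)] in series, giving (-4*s^4 - 18*s^3 - 48*s^2 - 78*s - 44)/(4*s^5 + 12*s^4 + 3*s^3 + 17*s^2 - 69*s + 29)
Step 3 gives the fully reduced T(s), with no common factor left to cancel. The denominator's leading coefficient is 4, so divide each of its coefficients by 4 to get the monic form.

Answer: s^5 + 3*s^4 + 3*s^3/4 + 17*s^2/4 - 69*s/4 + 29/4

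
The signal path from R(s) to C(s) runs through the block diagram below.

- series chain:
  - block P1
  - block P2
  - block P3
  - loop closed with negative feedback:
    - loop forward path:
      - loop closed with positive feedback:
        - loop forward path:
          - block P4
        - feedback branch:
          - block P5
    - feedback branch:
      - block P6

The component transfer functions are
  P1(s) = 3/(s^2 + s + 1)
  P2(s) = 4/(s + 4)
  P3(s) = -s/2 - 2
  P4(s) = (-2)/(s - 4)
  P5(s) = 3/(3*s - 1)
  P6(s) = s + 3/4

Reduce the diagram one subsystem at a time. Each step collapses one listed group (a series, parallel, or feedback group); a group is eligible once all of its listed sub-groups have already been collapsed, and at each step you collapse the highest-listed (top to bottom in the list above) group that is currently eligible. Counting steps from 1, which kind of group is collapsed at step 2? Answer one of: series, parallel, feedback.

Step 1. close the feedback loop around P4, P5
Step 2. apply the feedback formula to [P4/(1-P4*P5)], P6
Step 3. series reduction of P1, P2, P3, [[P4/(1-P4*P5)]/(1+[P4/(1-P4*P5)]*P6)]
The group at step 2 is a feedback group.

Hence the answer: feedback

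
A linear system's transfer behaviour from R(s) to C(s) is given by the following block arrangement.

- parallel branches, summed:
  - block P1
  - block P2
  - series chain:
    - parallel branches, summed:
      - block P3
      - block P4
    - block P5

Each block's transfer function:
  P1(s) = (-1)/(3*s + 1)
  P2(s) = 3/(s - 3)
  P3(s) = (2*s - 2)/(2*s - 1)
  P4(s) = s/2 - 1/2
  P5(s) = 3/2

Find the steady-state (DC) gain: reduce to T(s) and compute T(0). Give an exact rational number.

Reducing step by step:

(1) reduce the parallel group P3, P4 = (2*s^2 + s - 3)/(4*s - 2)
(2) cascade (P3+P4), P5 = (6*s^2 + 3*s - 9)/(8*s - 4)
(3) combine P1, P2, ((P3+P4)*P5) in parallel = (18*s^4 - 39*s^3 - 5*s^2 + 79*s + 3)/(24*s^3 - 76*s^2 + 8*s + 12)
Evaluating the step-3 result (the overall T(s)) at s = 0 gives T(0) = 3/12 = 1/4.

Answer: 1/4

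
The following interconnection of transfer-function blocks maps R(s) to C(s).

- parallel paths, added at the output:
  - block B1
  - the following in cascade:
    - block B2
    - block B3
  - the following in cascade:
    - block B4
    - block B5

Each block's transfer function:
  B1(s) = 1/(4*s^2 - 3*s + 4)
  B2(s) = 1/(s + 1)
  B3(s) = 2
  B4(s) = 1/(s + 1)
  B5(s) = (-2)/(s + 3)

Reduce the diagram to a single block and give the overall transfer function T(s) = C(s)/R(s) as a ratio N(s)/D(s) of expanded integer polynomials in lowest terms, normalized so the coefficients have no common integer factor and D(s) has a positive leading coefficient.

Reducing step by step:

(1) multiply B2, B3 (series): 2/(s + 1)
(2) combine B4, B5 in series: (-2)/(s^2 + 4*s + 3)
(3) parallel reduction of B1, (B2*B3), (B4*B5) - this is the overall T(s), already in the required normalized form

Answer: (8*s^3 + 11*s^2 + 19)/(4*s^4 + 13*s^3 + 4*s^2 + 7*s + 12)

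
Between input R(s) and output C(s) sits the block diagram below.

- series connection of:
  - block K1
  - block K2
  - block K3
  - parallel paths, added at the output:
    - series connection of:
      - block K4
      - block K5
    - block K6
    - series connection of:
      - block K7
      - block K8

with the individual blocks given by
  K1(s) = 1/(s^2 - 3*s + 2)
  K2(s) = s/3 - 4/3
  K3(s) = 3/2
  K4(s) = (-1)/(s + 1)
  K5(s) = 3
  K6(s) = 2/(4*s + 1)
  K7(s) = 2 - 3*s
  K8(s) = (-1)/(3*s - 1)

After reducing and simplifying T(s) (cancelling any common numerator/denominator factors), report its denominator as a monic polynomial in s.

First reduce the diagram to T(s).

Step 1: combine K4, K5 in series: (-3)/(s + 1)
Step 2: reduce the series chain K7, K8: (3*s - 2)/(3*s - 1)
Step 3: combine (K4*K5), K6, (K7*K8) in parallel: (12*s^3 - 23*s^2 - 1)/(12*s^3 + 11*s^2 - 2*s - 1)
Step 4: combine K1, K2, K3, ((K4*K5)+K6+(K7*K8)) in series: (12*s^4 - 71*s^3 + 92*s^2 - s + 4)/(24*s^5 - 50*s^4 - 22*s^3 + 54*s^2 - 2*s - 4)
T(s) is the step-4 result (common factors already cancelled). Leading coefficient of the denominator: 24. Divide through by 24 for the monic polynomial.

Answer: s^5 - 25*s^4/12 - 11*s^3/12 + 9*s^2/4 - s/12 - 1/6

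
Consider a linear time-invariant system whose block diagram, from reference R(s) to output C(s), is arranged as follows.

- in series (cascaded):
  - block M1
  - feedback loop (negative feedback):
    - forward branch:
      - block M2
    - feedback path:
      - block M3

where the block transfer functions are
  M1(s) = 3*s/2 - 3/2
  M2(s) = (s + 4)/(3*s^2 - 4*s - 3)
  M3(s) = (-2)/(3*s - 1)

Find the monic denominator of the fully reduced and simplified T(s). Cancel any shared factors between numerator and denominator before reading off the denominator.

Step 1 - feedback reduction of M2, M3 = (3*s^2 + 11*s - 4)/(9*s^3 - 15*s^2 - 7*s - 5)
Step 2 - reduce the series chain M1, [M2/(1+M2*M3)] = (9*s^3 + 24*s^2 - 45*s + 12)/(18*s^3 - 30*s^2 - 14*s - 10)
T(s) is the step-2 result (common factors already cancelled). Leading coefficient of the denominator: 18. Divide through by 18 for the monic polynomial.

Therefore the answer is s^3 - 5*s^2/3 - 7*s/9 - 5/9.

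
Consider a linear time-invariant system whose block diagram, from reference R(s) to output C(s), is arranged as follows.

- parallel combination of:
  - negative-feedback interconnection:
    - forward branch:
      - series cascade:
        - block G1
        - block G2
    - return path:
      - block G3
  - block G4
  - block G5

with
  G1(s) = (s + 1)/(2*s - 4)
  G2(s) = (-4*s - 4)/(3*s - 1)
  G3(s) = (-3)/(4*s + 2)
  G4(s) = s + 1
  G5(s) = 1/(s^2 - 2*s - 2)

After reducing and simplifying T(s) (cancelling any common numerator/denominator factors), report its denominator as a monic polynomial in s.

Step 1. multiply G1, G2 (series) = (-2*s^2 - 4*s - 2)/(3*s^2 - 7*s + 2)
Step 2. collapse the loop ((G1*G2) forward, G3 return) = (-4*s^3 - 10*s^2 - 8*s - 2)/(6*s^3 - 8*s^2 + 3*s + 5)
Step 3. combine [(G1*G2)/(1+(G1*G2)*G3)], G4, G5 in parallel = (6*s^6 - 18*s^5 - 15*s^4 + 48*s^3 + 25*s^2 - 3*s - 1)/(6*s^5 - 20*s^4 + 7*s^3 + 15*s^2 - 16*s - 10)
T(s) is the step-3 result (common factors already cancelled). Leading coefficient of the denominator: 6. Divide through by 6 for the monic polynomial.

Hence the answer: s^5 - 10*s^4/3 + 7*s^3/6 + 5*s^2/2 - 8*s/3 - 5/3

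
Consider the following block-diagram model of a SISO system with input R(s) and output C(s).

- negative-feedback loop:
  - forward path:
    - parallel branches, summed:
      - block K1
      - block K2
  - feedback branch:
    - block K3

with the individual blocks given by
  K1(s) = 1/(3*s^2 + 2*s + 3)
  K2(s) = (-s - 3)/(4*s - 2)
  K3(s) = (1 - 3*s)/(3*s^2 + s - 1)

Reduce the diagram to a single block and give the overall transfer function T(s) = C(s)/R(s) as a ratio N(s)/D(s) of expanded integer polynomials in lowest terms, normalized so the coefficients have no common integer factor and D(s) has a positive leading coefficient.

The answer is (-9*s^5 - 36*s^4 - 23*s^3 - 27*s^2 - 6*s + 11)/(36*s^5 + 27*s^4 + 44*s^3 - 8*s^2 + 14*s - 5).

Reasoning:
Step 1: reduce the parallel group K1, K2: (-3*s^3 - 11*s^2 - 5*s - 11)/(12*s^3 + 2*s^2 + 8*s - 6)
Step 2: close the feedback loop around (K1+K2), K3 - this is the overall T(s), already in the required normalized form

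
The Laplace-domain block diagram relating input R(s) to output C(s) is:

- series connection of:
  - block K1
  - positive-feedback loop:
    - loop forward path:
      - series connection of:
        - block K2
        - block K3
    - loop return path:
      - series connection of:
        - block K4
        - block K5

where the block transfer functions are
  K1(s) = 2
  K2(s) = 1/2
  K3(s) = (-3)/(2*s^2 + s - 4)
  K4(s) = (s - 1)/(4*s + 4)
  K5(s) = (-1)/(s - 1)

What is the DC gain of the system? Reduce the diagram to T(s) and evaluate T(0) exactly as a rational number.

Answer: 24/35

Working:
Step 1. series reduction of K2, K3; result (-3)/(4*s^2 + 2*s - 8)
Step 2. multiply K4, K5 (series); result (-1)/(4*s + 4)
Step 3. collapse the loop ((K2*K3) forward, (K4*K5) return); result (-12*s - 12)/(16*s^3 + 24*s^2 - 24*s - 35)
Step 4. combine K1, [(K2*K3)/(1-(K2*K3)*(K4*K5))] in series; result (-24*s - 24)/(16*s^3 + 24*s^2 - 24*s - 35)
Step 4 gives the overall T(s). Then T(0) = -24/(-35) = 24/35.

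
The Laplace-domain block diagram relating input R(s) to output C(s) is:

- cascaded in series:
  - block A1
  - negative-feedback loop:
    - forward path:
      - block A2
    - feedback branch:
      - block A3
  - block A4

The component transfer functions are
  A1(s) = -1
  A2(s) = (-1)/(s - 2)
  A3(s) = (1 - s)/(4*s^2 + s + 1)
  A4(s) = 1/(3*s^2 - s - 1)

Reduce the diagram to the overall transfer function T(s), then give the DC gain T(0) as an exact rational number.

First reduce the diagram to T(s).

(1) close the feedback loop around A2, A3, giving (-4*s^2 - s - 1)/(4*s^3 - 7*s^2 - 3)
(2) multiply A1, [A2/(1+A2*A3)], A4 (series), giving (4*s^2 + s + 1)/(12*s^5 - 25*s^4 + 3*s^3 - 2*s^2 + 3*s + 3)
Evaluating the step-2 result (the overall T(s)) at s = 0 gives T(0) = 1/3.

Answer: 1/3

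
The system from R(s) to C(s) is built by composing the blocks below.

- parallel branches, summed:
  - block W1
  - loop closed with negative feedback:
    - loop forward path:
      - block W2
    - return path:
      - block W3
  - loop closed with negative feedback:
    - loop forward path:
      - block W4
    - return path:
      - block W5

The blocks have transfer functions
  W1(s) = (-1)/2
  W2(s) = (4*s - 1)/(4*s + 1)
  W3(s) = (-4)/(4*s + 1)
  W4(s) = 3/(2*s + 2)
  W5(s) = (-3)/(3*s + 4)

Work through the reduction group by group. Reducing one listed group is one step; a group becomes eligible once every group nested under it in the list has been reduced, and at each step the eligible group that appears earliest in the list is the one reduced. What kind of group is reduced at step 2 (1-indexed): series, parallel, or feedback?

Step 1: collapse the loop (W2 forward, W3 return)
Step 2: reduce the feedback loop with forward W4 and return W5
Step 3: combine W1, [W2/(1+W2*W3)], [W4/(1+W4*W5)] in parallel
Step 2 collapses a feedback group.

Hence the answer: feedback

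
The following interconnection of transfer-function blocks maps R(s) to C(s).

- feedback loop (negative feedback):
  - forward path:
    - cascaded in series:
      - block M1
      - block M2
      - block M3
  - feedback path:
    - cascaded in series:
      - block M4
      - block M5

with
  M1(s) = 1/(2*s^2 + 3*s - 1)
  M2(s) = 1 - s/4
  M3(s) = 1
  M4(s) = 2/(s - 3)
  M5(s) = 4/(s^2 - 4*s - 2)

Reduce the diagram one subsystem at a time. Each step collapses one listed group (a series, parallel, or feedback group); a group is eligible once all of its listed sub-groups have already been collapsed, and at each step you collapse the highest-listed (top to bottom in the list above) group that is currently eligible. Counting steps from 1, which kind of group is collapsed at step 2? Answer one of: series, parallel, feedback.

[1] cascade M1, M2, M3
[2] multiply M4, M5 (series)
[3] apply the feedback formula to (M1*M2*M3), (M4*M5)
Step 2 collapses a series group.

Final answer: series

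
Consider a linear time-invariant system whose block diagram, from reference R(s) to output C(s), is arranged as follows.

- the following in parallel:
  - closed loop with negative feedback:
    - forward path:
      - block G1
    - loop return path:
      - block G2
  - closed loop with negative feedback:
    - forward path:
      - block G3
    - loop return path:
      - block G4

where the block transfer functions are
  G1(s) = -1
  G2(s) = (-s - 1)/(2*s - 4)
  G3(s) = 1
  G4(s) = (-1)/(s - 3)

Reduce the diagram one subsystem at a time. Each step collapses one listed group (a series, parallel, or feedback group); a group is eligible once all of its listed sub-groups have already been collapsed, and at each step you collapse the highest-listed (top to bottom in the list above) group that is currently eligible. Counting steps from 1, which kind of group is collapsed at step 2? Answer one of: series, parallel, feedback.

Step 1 - apply the feedback formula to G1, G2
Step 2 - reduce the feedback loop with forward G3 and return G4
Step 3 - reduce the parallel group [G1/(1+G1*G2)], [G3/(1+G3*G4)]
At step 2 the group reduced is feedback.

Answer: feedback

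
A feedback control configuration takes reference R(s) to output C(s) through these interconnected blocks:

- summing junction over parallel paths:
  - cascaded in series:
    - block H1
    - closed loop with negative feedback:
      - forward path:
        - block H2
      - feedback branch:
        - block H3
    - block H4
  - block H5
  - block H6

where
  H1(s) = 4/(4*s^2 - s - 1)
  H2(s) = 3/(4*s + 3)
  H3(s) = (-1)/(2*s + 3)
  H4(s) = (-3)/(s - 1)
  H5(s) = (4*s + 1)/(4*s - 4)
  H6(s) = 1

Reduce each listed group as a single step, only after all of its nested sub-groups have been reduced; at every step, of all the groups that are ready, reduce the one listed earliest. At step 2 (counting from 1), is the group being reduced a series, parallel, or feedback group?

1. feedback reduction of H2, H3
2. multiply H1, [H2/(1+H2*H3)], H4 (series)
3. reduce the parallel group (H1*[H2/(1+H2*H3)]*H4), H5, H6
Step 2 collapses a series group.

Hence the answer: series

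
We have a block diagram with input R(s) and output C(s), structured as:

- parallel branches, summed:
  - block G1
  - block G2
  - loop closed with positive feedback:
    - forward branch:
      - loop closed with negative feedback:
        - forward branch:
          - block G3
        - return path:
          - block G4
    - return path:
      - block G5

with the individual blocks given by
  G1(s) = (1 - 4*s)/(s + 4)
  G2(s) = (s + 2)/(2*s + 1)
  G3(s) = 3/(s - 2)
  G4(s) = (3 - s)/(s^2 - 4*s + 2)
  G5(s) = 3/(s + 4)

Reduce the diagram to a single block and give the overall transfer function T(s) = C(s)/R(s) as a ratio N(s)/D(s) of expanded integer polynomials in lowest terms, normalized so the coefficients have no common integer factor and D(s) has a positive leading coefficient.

Answer: (-7*s^6 + 24*s^5 + 210*s^4 - 677*s^3 - 302*s^2 + 677*s + 114)/(2*s^6 + 5*s^5 - 66*s^4 - 104*s^3 + 521*s^2 + 294*s + 8)

Working:
(1) collapse the loop (G3 forward, G4 return): (3*s^2 - 12*s + 6)/(s^3 - 6*s^2 + 7*s + 5)
(2) feedback reduction of [G3/(1+G3*G4)], G5: (3*s^3 - 42*s + 24)/(s^4 - 2*s^3 - 26*s^2 + 69*s + 2)
(3) sum the parallel branches G1, G2, [[G3/(1+G3*G4)]/(1-[G3/(1+G3*G4)]*G5)], giving the overall T(s)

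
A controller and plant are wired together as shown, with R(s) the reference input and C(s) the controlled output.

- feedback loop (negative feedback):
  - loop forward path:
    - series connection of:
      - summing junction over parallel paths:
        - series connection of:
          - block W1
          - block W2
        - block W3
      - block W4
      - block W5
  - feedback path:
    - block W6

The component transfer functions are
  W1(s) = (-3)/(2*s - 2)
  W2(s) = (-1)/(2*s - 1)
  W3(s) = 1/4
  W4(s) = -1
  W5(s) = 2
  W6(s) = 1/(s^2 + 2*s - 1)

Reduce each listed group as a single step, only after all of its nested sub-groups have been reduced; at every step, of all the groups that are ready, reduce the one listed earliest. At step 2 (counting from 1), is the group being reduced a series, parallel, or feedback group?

Step 1 - series reduction of W1, W2
Step 2 - parallel reduction of (W1*W2), W3
Step 3 - reduce the series chain ((W1*W2)+W3), W4, W5
Step 4 - apply the feedback formula to (((W1*W2)+W3)*W4*W5), W6
Step 2: parallel.

Final answer: parallel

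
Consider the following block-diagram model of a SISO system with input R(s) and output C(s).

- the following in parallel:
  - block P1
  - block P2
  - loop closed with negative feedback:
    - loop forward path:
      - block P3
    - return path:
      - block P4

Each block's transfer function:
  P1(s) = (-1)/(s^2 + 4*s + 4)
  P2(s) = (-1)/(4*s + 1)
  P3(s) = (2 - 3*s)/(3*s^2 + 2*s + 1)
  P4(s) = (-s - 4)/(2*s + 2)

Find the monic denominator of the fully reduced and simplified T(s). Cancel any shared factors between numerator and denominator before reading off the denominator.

First reduce the diagram to T(s).

(1) close the feedback loop around P3, P4 = (-6*s^2 - 2*s + 4)/(6*s^3 + 13*s^2 + 16*s - 6)
(2) add P1, P2, [P3/(1+P3*P4)] (parallel) = (-30*s^5 - 171*s^4 - 288*s^3 - 183*s^2 + 40*s + 46)/(24*s^6 + 154*s^5 + 405*s^4 + 532*s^3 + 270*s^2 - 56*s - 24)
The result of step 2 is T(s) in lowest terms. Its denominator has leading coefficient 24; dividing the denominator through by 24 makes it monic.

Answer: s^6 + 77*s^5/12 + 135*s^4/8 + 133*s^3/6 + 45*s^2/4 - 7*s/3 - 1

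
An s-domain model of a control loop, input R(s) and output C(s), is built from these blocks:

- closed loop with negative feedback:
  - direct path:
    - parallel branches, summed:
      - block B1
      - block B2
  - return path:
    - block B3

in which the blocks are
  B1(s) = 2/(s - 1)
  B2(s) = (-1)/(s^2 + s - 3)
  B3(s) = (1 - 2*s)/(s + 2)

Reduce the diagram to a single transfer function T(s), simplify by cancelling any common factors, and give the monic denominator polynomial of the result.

Step 1. sum the parallel branches B1, B2 gives (2*s^2 + s - 5)/(s^3 - 4*s + 3)
Step 2. reduce the feedback loop with forward (B1+B2) and return B3 gives (2*s^3 + 5*s^2 - 3*s - 10)/(s^4 - 2*s^3 - 4*s^2 + 6*s + 1)
No further cancellation is possible in the step-2 result, so that is T(s). Its denominator is already monic.

Answer: s^4 - 2*s^3 - 4*s^2 + 6*s + 1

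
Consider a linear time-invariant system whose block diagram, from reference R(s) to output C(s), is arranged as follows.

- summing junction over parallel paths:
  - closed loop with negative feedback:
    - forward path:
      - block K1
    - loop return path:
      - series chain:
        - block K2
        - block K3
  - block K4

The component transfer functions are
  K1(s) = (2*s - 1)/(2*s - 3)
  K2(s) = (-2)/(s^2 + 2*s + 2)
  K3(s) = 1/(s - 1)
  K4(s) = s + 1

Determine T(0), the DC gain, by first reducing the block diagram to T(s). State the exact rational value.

1. series reduction of K2, K3; result (-2)/(s^3 + s^2 - 2)
2. close the feedback loop around K1, (K2*K3); result (2*s^4 + s^3 - s^2 - 4*s + 2)/(2*s^4 - s^3 - 3*s^2 - 8*s + 8)
3. sum the parallel branches [K1/(1+K1*(K2*K3))], K4; result (2*s^5 + 3*s^4 - 3*s^3 - 12*s^2 - 4*s + 10)/(2*s^4 - s^3 - 3*s^2 - 8*s + 8)
That last expression is T(s); at s = 0 only the constant terms survive, so T(0) = 10/8 = 5/4.

Final answer: 5/4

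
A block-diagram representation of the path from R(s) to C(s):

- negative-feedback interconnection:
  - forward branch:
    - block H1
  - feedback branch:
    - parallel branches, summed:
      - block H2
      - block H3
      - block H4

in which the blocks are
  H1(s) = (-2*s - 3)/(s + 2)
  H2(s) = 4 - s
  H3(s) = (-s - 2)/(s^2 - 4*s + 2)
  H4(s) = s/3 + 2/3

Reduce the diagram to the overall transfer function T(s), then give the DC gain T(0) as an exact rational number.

First reduce the diagram to T(s).

1. parallel reduction of H2, H3, H4, giving (-2*s^3 + 22*s^2 - 63*s + 22)/(3*s^2 - 12*s + 6)
2. collapse the loop (H1 forward, (H2+H3+H4) return), giving (-6*s^3 + 15*s^2 + 24*s - 18)/(4*s^4 - 35*s^3 + 54*s^2 + 127*s - 54)
Step 2 gives the overall T(s). Then T(0) = -18/(-54) = 1/3.

Answer: 1/3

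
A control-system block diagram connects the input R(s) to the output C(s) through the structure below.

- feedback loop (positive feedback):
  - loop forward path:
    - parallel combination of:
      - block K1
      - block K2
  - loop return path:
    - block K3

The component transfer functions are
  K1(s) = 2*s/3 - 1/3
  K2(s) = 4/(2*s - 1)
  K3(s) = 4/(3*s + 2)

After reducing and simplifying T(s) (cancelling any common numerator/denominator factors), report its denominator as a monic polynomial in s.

First reduce the diagram to T(s).

1. combine K1, K2 in parallel gives (4*s^2 - 4*s + 13)/(6*s - 3)
2. collapse the loop ((K1+K2) forward, K3 return) gives (12*s^3 - 4*s^2 + 31*s + 26)/(2*s^2 + 19*s - 58)
No further cancellation is possible in the step-2 result, so that is T(s). Its denominator becomes monic after dividing by the leading coefficient 2.

Answer: s^2 + 19*s/2 - 29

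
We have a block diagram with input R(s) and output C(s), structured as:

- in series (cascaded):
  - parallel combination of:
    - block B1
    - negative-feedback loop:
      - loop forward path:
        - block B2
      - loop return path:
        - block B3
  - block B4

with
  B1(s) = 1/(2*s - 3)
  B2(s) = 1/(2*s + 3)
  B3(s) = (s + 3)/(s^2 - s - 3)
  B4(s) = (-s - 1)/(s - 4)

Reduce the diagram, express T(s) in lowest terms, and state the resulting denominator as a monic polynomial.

The answer is s^5 - 5*s^4 - 3*s^3/4 + 22*s^2 - 15*s/2 - 18.

Reasoning:
(1) feedback reduction of B2, B3, giving (s^2 - s - 3)/(2*s^3 + s^2 - 8*s - 6)
(2) add B1, [B2/(1+B2*B3)] (parallel), giving (4*s^3 - 4*s^2 - 11*s + 3)/(4*s^4 - 4*s^3 - 19*s^2 + 12*s + 18)
(3) series reduction of (B1+[B2/(1+B2*B3)]), B4, giving (-4*s^4 + 15*s^2 + 8*s - 3)/(4*s^5 - 20*s^4 - 3*s^3 + 88*s^2 - 30*s - 72)
T(s) is the step-3 result (common factors already cancelled). Leading coefficient of the denominator: 4. Divide through by 4 for the monic polynomial.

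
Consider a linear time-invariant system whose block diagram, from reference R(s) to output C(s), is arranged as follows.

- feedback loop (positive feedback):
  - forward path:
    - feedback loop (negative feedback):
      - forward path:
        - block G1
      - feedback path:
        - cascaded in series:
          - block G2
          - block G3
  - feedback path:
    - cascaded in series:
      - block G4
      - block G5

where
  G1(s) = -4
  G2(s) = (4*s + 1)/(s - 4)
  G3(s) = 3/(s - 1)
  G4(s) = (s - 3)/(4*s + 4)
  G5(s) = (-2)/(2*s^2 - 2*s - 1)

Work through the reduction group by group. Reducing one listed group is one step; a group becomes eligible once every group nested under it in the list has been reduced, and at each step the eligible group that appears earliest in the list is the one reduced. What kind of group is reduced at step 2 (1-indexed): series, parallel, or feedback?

Answer: feedback

Working:
Step 1. multiply G2, G3 (series)
Step 2. collapse the loop (G1 forward, (G2*G3) return)
Step 3. reduce the series chain G4, G5
Step 4. close the feedback loop around [G1/(1+G1*(G2*G3))], (G4*G5)
So the answer for step 2 is feedback.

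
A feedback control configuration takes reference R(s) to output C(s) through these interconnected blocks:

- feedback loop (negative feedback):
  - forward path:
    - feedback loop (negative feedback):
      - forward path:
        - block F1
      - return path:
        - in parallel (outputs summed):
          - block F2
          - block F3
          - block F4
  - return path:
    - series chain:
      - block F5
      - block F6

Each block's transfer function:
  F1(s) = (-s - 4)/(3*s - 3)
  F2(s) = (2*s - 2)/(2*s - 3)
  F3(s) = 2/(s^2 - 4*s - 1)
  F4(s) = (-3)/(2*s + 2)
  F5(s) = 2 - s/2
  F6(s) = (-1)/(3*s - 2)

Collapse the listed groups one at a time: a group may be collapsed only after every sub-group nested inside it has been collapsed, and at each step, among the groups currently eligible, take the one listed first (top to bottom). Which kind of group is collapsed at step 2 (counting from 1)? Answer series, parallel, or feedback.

[1] sum the parallel branches F2, F3, F4
[2] reduce the feedback loop with forward F1 and return (F2+F3+F4)
[3] combine F5, F6 in series
[4] feedback reduction of [F1/(1+F1*(F2+F3+F4))], (F5*F6)
At step 2 the group reduced is feedback.

Answer: feedback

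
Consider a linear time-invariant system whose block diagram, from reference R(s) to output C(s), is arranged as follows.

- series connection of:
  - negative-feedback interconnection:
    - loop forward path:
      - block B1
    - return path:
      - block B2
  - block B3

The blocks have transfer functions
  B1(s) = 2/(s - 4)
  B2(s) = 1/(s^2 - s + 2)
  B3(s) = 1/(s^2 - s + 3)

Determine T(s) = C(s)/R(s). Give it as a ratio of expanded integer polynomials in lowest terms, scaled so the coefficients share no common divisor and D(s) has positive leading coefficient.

1. apply the feedback formula to B1, B2: (2*s^2 - 2*s + 4)/(s^3 - 5*s^2 + 6*s - 6)
2. reduce the series chain [B1/(1+B1*B2)], B3: this yields T(s), and no further normalization is needed

Final answer: (2*s^2 - 2*s + 4)/(s^5 - 6*s^4 + 14*s^3 - 27*s^2 + 24*s - 18)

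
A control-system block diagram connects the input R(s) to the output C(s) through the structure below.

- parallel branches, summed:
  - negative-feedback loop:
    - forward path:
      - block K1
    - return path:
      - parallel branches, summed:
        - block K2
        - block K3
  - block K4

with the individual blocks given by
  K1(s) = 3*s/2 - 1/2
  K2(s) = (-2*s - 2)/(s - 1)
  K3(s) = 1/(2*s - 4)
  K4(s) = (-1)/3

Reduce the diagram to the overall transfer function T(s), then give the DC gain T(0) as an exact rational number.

Answer: -13/3

Working:
(1) parallel reduction of K2, K3 -> (-4*s^2 + 5*s + 7)/(2*s^2 - 6*s + 4)
(2) feedback reduction of K1, (K2+K3) -> (-6*s^3 + 20*s^2 - 18*s + 4)/(12*s^3 - 23*s^2 - 4*s - 1)
(3) sum the parallel branches [K1/(1+K1*(K2+K3))], K4 -> (-30*s^3 + 83*s^2 - 50*s + 13)/(36*s^3 - 69*s^2 - 12*s - 3)
DC gain: substitute s = 0 into T(s) from step 3: T(0) = 13/(-3) = -13/3.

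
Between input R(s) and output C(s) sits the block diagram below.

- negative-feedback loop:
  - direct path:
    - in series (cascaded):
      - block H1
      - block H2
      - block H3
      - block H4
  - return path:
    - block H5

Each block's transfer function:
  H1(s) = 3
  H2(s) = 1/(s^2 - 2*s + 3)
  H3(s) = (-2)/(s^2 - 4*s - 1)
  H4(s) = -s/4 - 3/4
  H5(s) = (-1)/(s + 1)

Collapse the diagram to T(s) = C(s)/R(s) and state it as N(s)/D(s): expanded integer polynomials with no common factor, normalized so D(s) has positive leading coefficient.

The answer is (3*s^2 + 12*s + 9)/(2*s^5 - 10*s^4 + 8*s^3 - 29*s - 15).

Reasoning:
Step 1: multiply H1, H2, H3, H4 (series); result (3*s + 9)/(2*s^4 - 12*s^3 + 20*s^2 - 20*s - 6)
Step 2: collapse the loop ((H1*H2*H3*H4) forward, H5 return), giving the overall T(s)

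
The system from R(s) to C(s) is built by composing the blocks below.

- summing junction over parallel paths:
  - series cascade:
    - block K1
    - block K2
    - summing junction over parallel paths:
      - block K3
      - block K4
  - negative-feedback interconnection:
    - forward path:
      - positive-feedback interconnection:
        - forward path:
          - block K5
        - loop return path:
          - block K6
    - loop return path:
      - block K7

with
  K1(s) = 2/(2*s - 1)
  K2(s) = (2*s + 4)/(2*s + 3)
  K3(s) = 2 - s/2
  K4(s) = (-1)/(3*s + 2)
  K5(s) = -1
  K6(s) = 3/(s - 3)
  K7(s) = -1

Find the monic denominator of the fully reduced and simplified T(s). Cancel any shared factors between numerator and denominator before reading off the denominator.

1. parallel reduction of K3, K4 gives (-3*s^2 + 10*s + 6)/(6*s + 4)
2. series reduction of K1, K2, (K3+K4) gives (-6*s^3 + 8*s^2 + 52*s + 24)/(12*s^3 + 20*s^2 - s - 6)
3. close the feedback loop around K5, K6 gives (3 - s)/s
4. apply the feedback formula to [K5/(1-K5*K6)], K7 gives (3 - s)/(2*s - 3)
5. combine (K1*K2*(K3+K4)), [[K5/(1-K5*K6)]/(1+[K5/(1-K5*K6)]*K7)] in parallel gives (-24*s^4 + 50*s^3 + 141*s^2 - 105*s - 90)/(24*s^4 + 4*s^3 - 62*s^2 - 9*s + 18)
That last expression is T(s), already simplified. Scaling its denominator by 1/24 (the reciprocal of the leading coefficient) yields the monic denominator.

Final answer: s^4 + s^3/6 - 31*s^2/12 - 3*s/8 + 3/4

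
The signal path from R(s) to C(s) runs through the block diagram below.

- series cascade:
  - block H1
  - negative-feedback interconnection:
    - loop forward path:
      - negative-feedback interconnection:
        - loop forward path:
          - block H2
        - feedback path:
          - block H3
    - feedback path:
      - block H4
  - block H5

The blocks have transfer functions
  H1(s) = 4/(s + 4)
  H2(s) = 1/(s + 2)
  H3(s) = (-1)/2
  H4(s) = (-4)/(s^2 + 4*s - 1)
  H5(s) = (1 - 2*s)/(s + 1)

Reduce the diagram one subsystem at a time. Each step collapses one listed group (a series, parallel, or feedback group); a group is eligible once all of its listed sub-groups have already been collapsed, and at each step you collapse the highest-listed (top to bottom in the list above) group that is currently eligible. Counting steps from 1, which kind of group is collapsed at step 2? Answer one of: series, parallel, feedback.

Step 1: apply the feedback formula to H2, H3
Step 2: reduce the feedback loop with forward [H2/(1+H2*H3)] and return H4
Step 3: cascade H1, [[H2/(1+H2*H3)]/(1+[H2/(1+H2*H3)]*H4)], H5
Step 2 collapses a feedback group.

Final answer: feedback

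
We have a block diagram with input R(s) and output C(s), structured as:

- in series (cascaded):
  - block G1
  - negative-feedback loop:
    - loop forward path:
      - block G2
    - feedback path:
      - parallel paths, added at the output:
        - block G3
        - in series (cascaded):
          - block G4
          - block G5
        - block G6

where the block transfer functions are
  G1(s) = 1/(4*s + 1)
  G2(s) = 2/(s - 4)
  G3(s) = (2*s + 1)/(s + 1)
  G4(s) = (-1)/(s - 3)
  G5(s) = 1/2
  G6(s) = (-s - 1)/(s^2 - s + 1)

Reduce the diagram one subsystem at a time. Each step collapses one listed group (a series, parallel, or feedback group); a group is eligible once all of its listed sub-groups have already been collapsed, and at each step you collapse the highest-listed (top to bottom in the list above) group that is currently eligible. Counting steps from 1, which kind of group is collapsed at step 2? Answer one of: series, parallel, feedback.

Step 1 - multiply G4, G5 (series)
Step 2 - parallel reduction of G3, (G4*G5), G6
Step 3 - collapse the loop (G2 forward, (G3+(G4*G5)+G6) return)
Step 4 - multiply G1, [G2/(1+G2*(G3+(G4*G5)+G6))] (series)
So the answer for step 2 is parallel.

Final answer: parallel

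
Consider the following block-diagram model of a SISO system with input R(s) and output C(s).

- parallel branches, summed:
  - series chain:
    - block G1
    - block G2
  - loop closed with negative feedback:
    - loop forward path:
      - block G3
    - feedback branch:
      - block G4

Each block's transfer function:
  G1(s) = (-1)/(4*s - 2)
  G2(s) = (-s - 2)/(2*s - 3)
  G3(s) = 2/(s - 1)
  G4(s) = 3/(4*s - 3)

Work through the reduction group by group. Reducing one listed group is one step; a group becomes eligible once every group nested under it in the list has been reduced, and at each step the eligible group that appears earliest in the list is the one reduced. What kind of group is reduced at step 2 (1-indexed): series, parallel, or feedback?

Reducing step by step:

Step 1 - combine G1, G2 in series
Step 2 - feedback reduction of G3, G4
Step 3 - add (G1*G2), [G3/(1+G3*G4)] (parallel)
Step 2: feedback.

Answer: feedback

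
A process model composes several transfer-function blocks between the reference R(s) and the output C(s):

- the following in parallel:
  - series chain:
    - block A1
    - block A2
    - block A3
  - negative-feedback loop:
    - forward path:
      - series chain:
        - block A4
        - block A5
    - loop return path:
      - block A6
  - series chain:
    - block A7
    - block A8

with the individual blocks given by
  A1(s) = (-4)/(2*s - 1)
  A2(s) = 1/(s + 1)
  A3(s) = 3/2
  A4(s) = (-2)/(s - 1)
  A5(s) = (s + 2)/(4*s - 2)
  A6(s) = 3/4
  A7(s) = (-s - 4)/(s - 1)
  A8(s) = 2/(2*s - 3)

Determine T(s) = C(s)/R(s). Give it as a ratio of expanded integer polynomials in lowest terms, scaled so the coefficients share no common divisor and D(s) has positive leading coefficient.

Answer: (-48*s^5 - 180*s^4 + 718*s^3 - 404*s^2 + 50*s + 44)/(32*s^6 - 124*s^5 + 104*s^4 + 95*s^3 - 142*s^2 + 29*s + 6)

Working:
1. combine A1, A2, A3 in series, giving (-6)/(2*s^2 + s - 1)
2. series reduction of A4, A5, giving (-s - 2)/(2*s^2 - 3*s + 1)
3. close the feedback loop around (A4*A5), A6, giving (-4*s - 8)/(8*s^2 - 15*s - 2)
4. combine A7, A8 in series, giving (-2*s - 8)/(2*s^2 - 5*s + 3)
5. combine (A1*A2*A3), [(A4*A5)/(1+(A4*A5)*A6)], (A7*A8) in parallel - this is the overall T(s), already in the required normalized form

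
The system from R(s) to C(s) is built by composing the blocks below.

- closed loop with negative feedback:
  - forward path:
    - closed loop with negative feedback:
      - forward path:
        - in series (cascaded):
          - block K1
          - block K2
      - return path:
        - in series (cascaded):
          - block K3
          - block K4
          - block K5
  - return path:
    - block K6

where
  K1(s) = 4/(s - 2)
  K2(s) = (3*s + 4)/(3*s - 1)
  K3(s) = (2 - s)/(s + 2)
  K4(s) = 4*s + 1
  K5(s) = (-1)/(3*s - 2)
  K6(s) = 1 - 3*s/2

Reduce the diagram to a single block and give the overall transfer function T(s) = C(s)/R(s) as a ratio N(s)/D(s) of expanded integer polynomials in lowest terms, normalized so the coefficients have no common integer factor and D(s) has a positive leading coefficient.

First reduce the diagram to T(s).

Step 1 - combine K1, K2 in series = (12*s + 16)/(3*s^2 - 7*s + 2)
Step 2 - multiply K3, K4, K5 (series) = (4*s^2 - 7*s - 2)/(3*s^2 + 4*s - 4)
Step 3 - apply the feedback formula to (K1*K2), (K3*K4*K5) = (36*s^3 + 96*s^2 + 16*s - 64)/(9*s^4 + 39*s^3 - 54*s^2 - 100*s - 40)
Step 4 - feedback reduction of [(K1*K2)/(1+(K1*K2)*(K3*K4*K5))], K6 - this is the overall T(s), already in the required normalized form

Answer: (-36*s^3 - 96*s^2 - 16*s + 64)/(45*s^4 + 69*s^3 - 18*s^2 - 12*s + 104)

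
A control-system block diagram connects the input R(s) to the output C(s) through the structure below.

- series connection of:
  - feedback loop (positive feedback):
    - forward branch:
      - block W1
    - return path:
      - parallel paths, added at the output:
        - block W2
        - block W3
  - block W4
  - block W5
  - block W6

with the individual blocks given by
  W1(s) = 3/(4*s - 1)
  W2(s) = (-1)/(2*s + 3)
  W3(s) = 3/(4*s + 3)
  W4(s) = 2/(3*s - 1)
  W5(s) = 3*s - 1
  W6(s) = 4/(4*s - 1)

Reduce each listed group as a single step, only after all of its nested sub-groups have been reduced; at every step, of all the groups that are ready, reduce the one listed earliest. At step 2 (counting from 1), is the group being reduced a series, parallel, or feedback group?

Step 1: parallel reduction of W2, W3
Step 2: feedback reduction of W1, (W2+W3)
Step 3: combine [W1/(1-W1*(W2+W3))], W4, W5, W6 in series
At step 2 the group reduced is feedback.

Hence the answer: feedback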